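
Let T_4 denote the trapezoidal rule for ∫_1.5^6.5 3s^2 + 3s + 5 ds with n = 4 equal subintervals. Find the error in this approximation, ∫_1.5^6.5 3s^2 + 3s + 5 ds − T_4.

Exact integral: ∫_1.5^6.5 f(s) ds = 356.25.
T_4 = 360.15625.
Error = 356.25 − 360.15625 = -3.90625.

-3.90625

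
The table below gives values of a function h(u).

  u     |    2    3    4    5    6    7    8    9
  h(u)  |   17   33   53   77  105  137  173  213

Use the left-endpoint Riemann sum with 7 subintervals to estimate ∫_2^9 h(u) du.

Δu = 1.
Sum = 1·[17 + 33 + 53 + 77 + 105 + 137 + 173] = 595.

595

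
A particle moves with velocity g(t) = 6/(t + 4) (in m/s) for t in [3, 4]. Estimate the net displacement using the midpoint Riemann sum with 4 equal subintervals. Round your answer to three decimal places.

Δt = (4 − 3)/4 = 0.25.
Midpoints: 3.125, 3.375, 3.625, 3.875.
g(3.125) = 16/19, g(3.375) = 48/59, g(3.625) = 48/61, g(3.875) = 16/21.
Sum = Δt · [g(3.125) + g(3.375) + g(3.625) + g(3.875)].
Sum ≈ 0.801.

0.801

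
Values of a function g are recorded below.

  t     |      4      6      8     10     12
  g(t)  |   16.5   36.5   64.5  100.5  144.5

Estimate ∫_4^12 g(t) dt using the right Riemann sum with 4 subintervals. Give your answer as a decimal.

692

Δt = 2.
Sum = 2·[36.5 + 64.5 + 100.5 + 144.5] = 692.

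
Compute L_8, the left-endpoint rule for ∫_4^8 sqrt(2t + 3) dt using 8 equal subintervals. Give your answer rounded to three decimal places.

Δt = (8 − 4)/8 = 0.5.
Left endpoints: 4, 4.5, 5, 5.5, 6, 6.5, 7, 7.5.
f(4) ≈ 3.317, f(4.5) ≈ 3.464, f(5) ≈ 3.606, f(5.5) ≈ 3.742, f(6) ≈ 3.873, f(6.5) ≈ 4.000, f(7) ≈ 4.123, f(7.5) ≈ 4.243.
Sum = Δt · [f(4) + f(4.5) + f(5) + ...].
Sum ≈ 15.183.

15.183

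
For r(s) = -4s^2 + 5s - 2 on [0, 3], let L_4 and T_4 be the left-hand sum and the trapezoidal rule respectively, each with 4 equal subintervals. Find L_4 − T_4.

7.875

L_4 = -12.75.
T_4 = -20.625.
L_4 − T_4 = 7.875.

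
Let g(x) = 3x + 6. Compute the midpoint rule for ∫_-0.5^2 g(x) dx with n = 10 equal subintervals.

Δx = (2 − (-0.5))/10 = 0.25.
Midpoints: -0.375, -0.125, 0.125, 0.375, 0.625, 0.875, 1.125, 1.375, 1.625, 1.875.
g(-0.375) = 4.875, g(-0.125) = 5.625, g(0.125) = 6.375, g(0.375) = 7.125, g(0.625) = 7.875, g(0.875) = 8.625, g(1.125) = 9.375, g(1.375) = 10.125, g(1.625) = 10.875, g(1.875) = 11.625.
Sum = Δx · [g(-0.375) + g(-0.125) + g(0.125) + ...].
Sum = 20.625.

20.625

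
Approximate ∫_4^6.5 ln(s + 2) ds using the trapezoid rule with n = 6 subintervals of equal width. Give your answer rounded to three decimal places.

Δs = (6.5 − 4)/6 = 5/12.
f(4) ≈ 1.792, f(53/12) ≈ 1.859, f(29/6) ≈ 1.922, f(5.25) ≈ 1.981, f(17/3) ≈ 2.037, f(73/12) ≈ 2.090, f(6.5) ≈ 2.140.
T_6 = (Δs/2)·[f(s_0) + 2f(s_1) + ... + 2f(s_{5}) + f(s_6)].
Sum ≈ 4.939.

4.939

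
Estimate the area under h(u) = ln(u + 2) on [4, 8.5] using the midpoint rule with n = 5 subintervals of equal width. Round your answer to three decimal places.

9.441

Δu = (8.5 − 4)/5 = 0.9.
Midpoints: 4.45, 5.35, 6.25, 7.15, 8.05.
h(4.45) ≈ 1.864, h(5.35) ≈ 1.995, h(6.25) ≈ 2.110, h(7.15) ≈ 2.214, h(8.05) ≈ 2.308.
Sum = Δu · [h(4.45) + h(5.35) + h(6.25) + h(7.15) + h(8.05)].
Sum ≈ 9.441.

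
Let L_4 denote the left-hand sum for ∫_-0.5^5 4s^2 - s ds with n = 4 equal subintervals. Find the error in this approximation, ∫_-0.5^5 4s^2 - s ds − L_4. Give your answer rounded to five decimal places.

57.34896

Exact integral: ∫_-0.5^5 f(s) ds ≈ 154.4583333.
L_4 = 97.109375.
Error ≈ 154.4583333 − 97.109375 ≈ 57.34896.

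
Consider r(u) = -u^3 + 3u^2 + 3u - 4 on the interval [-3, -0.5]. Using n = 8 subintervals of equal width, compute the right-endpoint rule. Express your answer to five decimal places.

17.19116

Δu = (-0.5 − (-3))/8 = 0.3125.
Right endpoints: -2.6875, -2.375, -2.0625, -1.75, -1.4375, -1.125, -0.8125, -0.5.
r(-2.6875) = 118851/4096, r(-2.375) = 9827/512, r(-2.0625) = 46481/4096, r(-1.75) = 5.296875, r(-1.4375) = 3511/4096, r(-1.125) = -1103/512, r(-0.8125) = -16059/4096, r(-0.5) = -4.625.
Sum = Δu · [r(-2.6875) + r(-2.375) + r(-2.0625) + ...].
Sum ≈ 17.19116.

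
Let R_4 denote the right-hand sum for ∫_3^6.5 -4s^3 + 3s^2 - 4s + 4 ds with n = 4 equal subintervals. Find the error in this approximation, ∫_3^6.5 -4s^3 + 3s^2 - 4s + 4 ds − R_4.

Exact integral: ∫_3^6.5 f(s) ds = -1508.9375.
R_4 = -1928.8828125.
Error = -1508.9375 − (-1928.8828125) = 419.9453125.

419.9453125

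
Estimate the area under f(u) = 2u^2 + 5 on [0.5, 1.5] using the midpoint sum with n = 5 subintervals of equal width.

7.16

Δu = (1.5 − 0.5)/5 = 0.2.
Midpoints: 0.6, 0.8, 1, 1.2, 1.4.
f(0.6) = 5.72, f(0.8) = 6.28, f(1) = 7, f(1.2) = 7.88, f(1.4) = 8.92.
Sum = Δu · [f(0.6) + f(0.8) + f(1) + f(1.2) + f(1.4)].
Sum = 7.16.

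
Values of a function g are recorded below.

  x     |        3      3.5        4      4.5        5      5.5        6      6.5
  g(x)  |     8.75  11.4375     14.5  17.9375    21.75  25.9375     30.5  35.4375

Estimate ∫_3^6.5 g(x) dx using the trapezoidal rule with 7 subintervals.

72.078125

Δx = 0.5.
T_7 = (0.5/2)·[8.75 + 2·11.4375 + 2·14.5 + 2·17.9375 + 2·21.75 + 2·25.9375 + 2·30.5 + 35.4375] = 72.078125.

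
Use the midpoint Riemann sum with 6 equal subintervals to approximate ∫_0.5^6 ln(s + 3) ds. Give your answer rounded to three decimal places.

9.896

Δs = (6 − 0.5)/6 = 11/12.
Midpoints: 23/24, 1.875, 67/24, 89/24, 4.625, 133/24.
f(23/24) ≈ 1.376, f(1.875) ≈ 1.584, f(67/24) ≈ 1.756, f(89/24) ≈ 1.903, f(4.625) ≈ 2.031, f(133/24) ≈ 2.145.
Sum = Δs · [f(23/24) + f(1.875) + f(67/24) + ...].
Sum ≈ 9.896.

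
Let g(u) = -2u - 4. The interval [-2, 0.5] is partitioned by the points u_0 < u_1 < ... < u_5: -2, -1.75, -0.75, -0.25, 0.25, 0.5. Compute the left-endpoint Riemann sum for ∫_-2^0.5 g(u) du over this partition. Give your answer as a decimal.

-4.625

Subinterval widths: 0.25, 1, 0.5, 0.5, 0.25.
Left endpoints: -2, -1.75, -0.75, -0.25, 0.25.
g(-2) = 0, g(-1.75) = -0.5, g(-0.75) = -2.5, g(-0.25) = -3.5, g(0.25) = -4.5.
Sum = Σ Δu_i · g(u_i).
Sum = -4.625.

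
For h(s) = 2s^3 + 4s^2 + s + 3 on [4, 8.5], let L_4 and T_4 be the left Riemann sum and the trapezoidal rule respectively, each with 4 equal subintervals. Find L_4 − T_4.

L_4 ≈ 2548.564453.
T_4 ≈ 3296.548828.
L_4 − T_4 = -747.984375.

-747.984375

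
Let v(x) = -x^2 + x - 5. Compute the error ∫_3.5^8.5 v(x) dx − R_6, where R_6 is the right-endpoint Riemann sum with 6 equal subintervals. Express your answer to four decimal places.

Exact integral: ∫_3.5^8.5 v(x) dx ≈ -185.416667.
R_6 ≈ -208.912037.
Error ≈ -185.416667 − (-208.912037) ≈ 23.4954.

23.4954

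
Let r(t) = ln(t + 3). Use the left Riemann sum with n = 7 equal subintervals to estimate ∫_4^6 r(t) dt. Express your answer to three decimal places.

4.118

Δt = (6 − 4)/7 = 2/7.
Left endpoints: 4, 30/7, 32/7, 34/7, 36/7, 38/7, 40/7.
r(4) ≈ 1.946, r(30/7) ≈ 1.986, r(32/7) ≈ 2.024, r(34/7) ≈ 2.061, r(36/7) ≈ 2.097, r(38/7) ≈ 2.132, r(40/7) ≈ 2.165.
Sum = Δt · [r(4) + r(30/7) + r(32/7) + ...].
Sum ≈ 4.118.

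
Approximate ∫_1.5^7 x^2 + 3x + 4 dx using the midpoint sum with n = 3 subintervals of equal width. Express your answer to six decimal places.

Δx = (7 − 1.5)/3 = 11/6.
Midpoints: 29/12, 4.25, 73/12.
f(29/12) = 2461/144, f(4.25) = 34.8125, f(73/12) = 8533/144.
Sum = Δx · [f(29/12) + f(4.25) + f(73/12)].
Sum ≈ 203.792824.

203.792824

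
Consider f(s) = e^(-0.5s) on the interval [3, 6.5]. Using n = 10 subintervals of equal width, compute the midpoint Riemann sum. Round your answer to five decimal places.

Δs = (6.5 − 3)/10 = 0.35.
Midpoints: 3.175, 3.525, 3.875, 4.225, 4.575, 4.925, 5.275, 5.625, 5.975, 6.325.
f(3.175) ≈ 0.20444, f(3.525) ≈ 0.17162, f(3.875) ≈ 0.14406, f(4.225) ≈ 0.12094, f(4.575) ≈ 0.10152, f(4.925) ≈ 0.08522, f(5.275) ≈ 0.07154, f(5.625) ≈ 0.06005, f(5.975) ≈ 0.05041, f(6.325) ≈ 0.04232.
Sum = Δs · [f(3.175) + f(3.525) + f(3.875) + ...].
Sum ≈ 0.36824.

0.36824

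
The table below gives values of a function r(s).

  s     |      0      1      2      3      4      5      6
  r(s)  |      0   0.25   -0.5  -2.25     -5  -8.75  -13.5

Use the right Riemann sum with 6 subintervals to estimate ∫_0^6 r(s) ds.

Δs = 1.
Sum = 1·[0.25 + (-0.5) + (-2.25) + (-5) + (-8.75) + (-13.5)] = -29.75.

-29.75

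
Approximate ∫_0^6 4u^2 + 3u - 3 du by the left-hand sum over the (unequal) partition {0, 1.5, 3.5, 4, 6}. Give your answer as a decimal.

190.75

Subinterval widths: 1.5, 2, 0.5, 2.
Left endpoints: 0, 1.5, 3.5, 4.
f(0) = -3, f(1.5) = 10.5, f(3.5) = 56.5, f(4) = 73.
Sum = Σ Δu_i · f(u_i).
Sum = 190.75.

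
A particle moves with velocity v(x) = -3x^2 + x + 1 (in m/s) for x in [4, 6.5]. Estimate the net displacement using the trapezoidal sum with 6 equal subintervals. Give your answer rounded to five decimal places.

Δx = (6.5 − 4)/6 = 5/12.
v(4) = -43, v(53/12) = -2549/48, v(29/6) = -64.25, v(5.25) = -76.4375, v(17/3) = -269/3, v(73/12) = -103.9375, v(6.5) = -119.25.
T_6 = (Δx/2)·[v(x_0) + 2v(x_1) + ... + 2v(x_{5}) + v(x_6)].
Sum ≈ -195.21701.

-195.21701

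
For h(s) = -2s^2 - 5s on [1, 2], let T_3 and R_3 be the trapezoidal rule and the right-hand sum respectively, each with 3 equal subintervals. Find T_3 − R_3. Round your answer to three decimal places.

T_3 ≈ -12.20370.
R_3 ≈ -14.03704.
T_3 − R_3 ≈ 1.833.

1.833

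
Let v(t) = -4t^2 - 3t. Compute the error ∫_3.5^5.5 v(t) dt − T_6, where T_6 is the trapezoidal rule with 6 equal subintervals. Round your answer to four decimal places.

0.1481

Exact integral: ∫_3.5^5.5 v(t) dt ≈ -191.666667.
T_6 ≈ -191.814815.
Error ≈ -191.666667 − (-191.814815) ≈ 0.1481.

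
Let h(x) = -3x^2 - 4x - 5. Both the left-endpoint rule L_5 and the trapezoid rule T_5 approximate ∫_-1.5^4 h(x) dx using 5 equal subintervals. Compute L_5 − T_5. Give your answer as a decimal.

34.7875

L_5 = -90.915.
T_5 = -125.7025.
L_5 − T_5 = 34.7875.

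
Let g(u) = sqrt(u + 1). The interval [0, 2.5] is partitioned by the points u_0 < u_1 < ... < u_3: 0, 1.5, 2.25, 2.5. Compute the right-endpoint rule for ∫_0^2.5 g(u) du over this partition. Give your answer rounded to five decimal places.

Subinterval widths: 1.5, 0.75, 0.25.
Right endpoints: 1.5, 2.25, 2.5.
g(1.5) ≈ 1.58114, g(2.25) ≈ 1.80278, g(2.5) ≈ 1.87083.
Sum = Σ Δu_i · g(u_i).
Sum ≈ 4.19150.

4.19150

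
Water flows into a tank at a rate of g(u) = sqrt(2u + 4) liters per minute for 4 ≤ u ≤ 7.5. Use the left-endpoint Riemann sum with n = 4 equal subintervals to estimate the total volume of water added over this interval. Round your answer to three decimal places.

Δu = (7.5 − 4)/4 = 0.875.
Left endpoints: 4, 4.875, 5.75, 6.625.
g(4) ≈ 3.464, g(4.875) ≈ 3.708, g(5.75) ≈ 3.937, g(6.625) ≈ 4.153.
Sum = Δu · [g(4) + g(4.875) + g(5.75) + g(6.625)].
Sum ≈ 13.355.

13.355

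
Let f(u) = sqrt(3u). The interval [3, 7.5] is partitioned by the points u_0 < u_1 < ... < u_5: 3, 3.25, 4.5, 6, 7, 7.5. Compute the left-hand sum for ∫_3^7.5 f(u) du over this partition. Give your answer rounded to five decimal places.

Subinterval widths: 0.25, 1.25, 1.5, 1, 0.5.
Left endpoints: 3, 3.25, 4.5, 6, 7.
f(3) ≈ 3.00000, f(3.25) ≈ 3.12250, f(4.5) ≈ 3.67423, f(6) ≈ 4.24264, f(7) ≈ 4.58258.
Sum = Σ Δu_i · f(u_i).
Sum ≈ 16.69840.

16.69840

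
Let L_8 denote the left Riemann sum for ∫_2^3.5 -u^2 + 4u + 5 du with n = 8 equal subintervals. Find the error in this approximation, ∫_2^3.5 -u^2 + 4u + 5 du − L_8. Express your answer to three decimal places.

Exact integral: ∫_2^3.5 f(u) du = 12.375.
L_8 ≈ 12.57715.
Error ≈ 12.375 − 12.57715 ≈ -0.202.

-0.202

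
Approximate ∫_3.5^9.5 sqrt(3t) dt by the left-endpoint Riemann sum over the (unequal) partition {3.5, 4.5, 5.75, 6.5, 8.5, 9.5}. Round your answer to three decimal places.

Subinterval widths: 1, 1.25, 0.75, 2, 1.
Left endpoints: 3.5, 4.5, 5.75, 6.5, 8.5.
f(3.5) ≈ 3.240, f(4.5) ≈ 3.674, f(5.75) ≈ 4.153, f(6.5) ≈ 4.416, f(8.5) ≈ 5.050.
Sum = Σ Δt_i · f(t_i).
Sum ≈ 24.830.

24.830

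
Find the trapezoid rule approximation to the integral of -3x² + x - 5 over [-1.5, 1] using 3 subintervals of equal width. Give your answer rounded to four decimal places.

-18.3681

Δx = (1 − (-1.5))/3 = 5/6.
f(-1.5) = -13.25, f(-2/3) = -7, f(1/6) = -59/12, f(1) = -7.
T_3 = (Δx/2)·[f(x_0) + 2f(x_1) + 2f(x_2) + f(x_3)].
Sum ≈ -18.3681.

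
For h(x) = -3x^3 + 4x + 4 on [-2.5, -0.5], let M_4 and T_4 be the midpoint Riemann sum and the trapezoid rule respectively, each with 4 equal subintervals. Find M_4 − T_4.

M_4 = 24.6875.
T_4 = 26.375.
M_4 − T_4 = -1.6875.

-1.6875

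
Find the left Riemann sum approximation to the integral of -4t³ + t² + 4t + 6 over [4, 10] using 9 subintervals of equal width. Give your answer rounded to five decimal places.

-8052.88889

Δt = (10 − 4)/9 = 2/3.
Left endpoints: 4, 14/3, 16/3, 6, 20/3, 22/3, 8, 26/3, 28/3.
f(4) = -218, f(14/3) = -9722/27, f(16/3) = -14878/27, f(6) = -798, f(20/3) = -29918/27, f(22/3) = -40186/27, f(8) = -1946, f(26/3) = -67178/27, f(28/3) = -84286/27.
Sum = Δt · [f(4) + f(14/3) + f(16/3) + ...].
Sum ≈ -8052.88889.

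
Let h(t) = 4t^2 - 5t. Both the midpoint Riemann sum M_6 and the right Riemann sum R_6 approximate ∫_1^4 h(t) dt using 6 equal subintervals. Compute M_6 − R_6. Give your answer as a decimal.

-12

M_6 = 46.25.
R_6 = 58.25.
M_6 − R_6 = -12.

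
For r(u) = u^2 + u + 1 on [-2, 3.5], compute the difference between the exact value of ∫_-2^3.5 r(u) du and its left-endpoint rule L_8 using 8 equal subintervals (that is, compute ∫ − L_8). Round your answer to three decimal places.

4.293

Exact integral: ∫_-2^3.5 r(u) du ≈ 26.58333.
L_8 ≈ 22.29004.
Error ≈ 26.58333 − 22.29004 ≈ 4.293.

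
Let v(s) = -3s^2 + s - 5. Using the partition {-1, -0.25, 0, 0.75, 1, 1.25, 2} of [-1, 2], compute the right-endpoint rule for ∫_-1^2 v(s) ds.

-24.890625

Subinterval widths: 0.75, 0.25, 0.75, 0.25, 0.25, 0.75.
Right endpoints: -0.25, 0, 0.75, 1, 1.25, 2.
v(-0.25) = -5.4375, v(0) = -5, v(0.75) = -5.9375, v(1) = -7, v(1.25) = -8.4375, v(2) = -15.
Sum = Σ Δs_i · v(s_i).
Sum = -24.890625.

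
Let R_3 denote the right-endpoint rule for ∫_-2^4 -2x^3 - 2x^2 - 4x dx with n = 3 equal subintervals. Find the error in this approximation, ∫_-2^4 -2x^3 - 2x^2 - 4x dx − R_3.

Exact integral: ∫_-2^4 f(x) dx = -192.
R_3 = -416.
Error = -192 − (-416) = 224.

224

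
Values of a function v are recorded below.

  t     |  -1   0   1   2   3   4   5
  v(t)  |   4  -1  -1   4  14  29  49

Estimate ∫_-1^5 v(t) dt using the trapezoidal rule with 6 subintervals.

71.5

Δt = 1.
T_6 = (1/2)·[4 + 2·(-1) + 2·(-1) + 2·4 + 2·14 + 2·29 + 49] = 71.5.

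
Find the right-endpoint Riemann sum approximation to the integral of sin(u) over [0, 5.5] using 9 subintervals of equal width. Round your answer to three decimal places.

0.067

Δu = (5.5 − 0)/9 = 11/18.
Right endpoints: 11/18, 11/9, 11/6, 22/9, 55/18, 11/3, 77/18, 44/9, 5.5.
f(11/18) ≈ 0.574, f(11/9) ≈ 0.940, f(11/6) ≈ 0.966, f(22/9) ≈ 0.642, f(55/18) ≈ 0.086, f(11/3) ≈ -0.501, f(77/18) ≈ -0.907, f(44/9) ≈ -0.984, f(5.5) ≈ -0.706.
Sum = Δu · [f(11/18) + f(11/9) + f(11/6) + ...].
Sum ≈ 0.067.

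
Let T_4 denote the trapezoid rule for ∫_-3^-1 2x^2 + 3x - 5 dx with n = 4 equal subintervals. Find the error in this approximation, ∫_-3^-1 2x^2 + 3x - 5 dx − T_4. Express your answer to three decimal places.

-0.167

Exact integral: ∫_-3^-1 f(x) dx ≈ -4.66667.
T_4 = -4.5.
Error ≈ -4.66667 − (-4.5) ≈ -0.167.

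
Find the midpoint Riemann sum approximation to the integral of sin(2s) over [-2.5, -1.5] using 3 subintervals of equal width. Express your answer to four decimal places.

0.6488

Δs = (-1.5 − (-2.5))/3 = 1/3.
Midpoints: -7/3, -2, -5/3.
f(-7/3) ≈ 0.9990, f(-2) ≈ 0.7568, f(-5/3) ≈ 0.1906.
Sum = Δs · [f(-7/3) + f(-2) + f(-5/3)].
Sum ≈ 0.6488.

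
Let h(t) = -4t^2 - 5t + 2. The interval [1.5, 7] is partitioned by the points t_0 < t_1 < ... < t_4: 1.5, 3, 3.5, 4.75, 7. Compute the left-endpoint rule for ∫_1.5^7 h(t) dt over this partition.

-378.875

Subinterval widths: 1.5, 0.5, 1.25, 2.25.
Left endpoints: 1.5, 3, 3.5, 4.75.
h(1.5) = -14.5, h(3) = -49, h(3.5) = -64.5, h(4.75) = -112.
Sum = Σ Δt_i · h(t_i).
Sum = -378.875.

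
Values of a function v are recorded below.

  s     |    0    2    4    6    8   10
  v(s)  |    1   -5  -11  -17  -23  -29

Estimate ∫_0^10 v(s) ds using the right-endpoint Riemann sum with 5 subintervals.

-170

Δs = 2.
Sum = 2·[(-5) + (-11) + (-17) + (-23) + (-29)] = -170.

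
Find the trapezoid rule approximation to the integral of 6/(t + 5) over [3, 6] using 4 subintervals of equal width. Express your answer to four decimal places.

Δt = (6 − 3)/4 = 0.75.
f(3) = 0.75, f(3.75) = 24/35, f(4.5) = 12/19, f(5.25) = 24/41, f(6) = 6/11.
T_4 = (Δt/2)·[f(t_0) + 2f(t_1) + 2f(t_2) + 2f(t_3) + f(t_4)].
Sum ≈ 1.9128.

1.9128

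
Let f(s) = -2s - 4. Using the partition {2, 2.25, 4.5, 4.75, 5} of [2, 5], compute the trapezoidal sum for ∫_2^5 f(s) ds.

-33

Subinterval widths: 0.25, 2.25, 0.25, 0.25.
f(2) = -8, f(2.25) = -8.5, f(4.5) = -13, f(4.75) = -13.5, f(5) = -14.
On each subinterval the trapezoid contributes (Δs_i/2)·[f(s_{i-1}) + f(s_i)].
Sum = -33.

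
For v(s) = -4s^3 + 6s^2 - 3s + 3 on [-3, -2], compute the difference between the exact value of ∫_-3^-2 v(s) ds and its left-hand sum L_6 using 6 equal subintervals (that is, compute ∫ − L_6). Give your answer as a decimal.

Exact integral: ∫_-3^-2 v(s) ds = 113.5.
L_6 = 122.75.
Error = 113.5 − 122.75 = -9.25.

-9.25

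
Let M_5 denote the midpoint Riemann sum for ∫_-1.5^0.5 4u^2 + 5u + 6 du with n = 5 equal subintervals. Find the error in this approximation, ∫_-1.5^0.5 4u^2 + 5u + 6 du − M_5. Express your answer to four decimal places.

Exact integral: ∫_-1.5^0.5 f(u) du ≈ 11.666667.
M_5 = 11.56.
Error ≈ 11.666667 − 11.56 ≈ 0.1067.

0.1067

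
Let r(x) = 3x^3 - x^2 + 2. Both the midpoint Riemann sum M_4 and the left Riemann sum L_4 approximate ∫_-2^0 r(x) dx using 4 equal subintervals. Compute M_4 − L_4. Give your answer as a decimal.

M_4 = -10.25.
L_4 = -18.5.
M_4 − L_4 = 8.25.

8.25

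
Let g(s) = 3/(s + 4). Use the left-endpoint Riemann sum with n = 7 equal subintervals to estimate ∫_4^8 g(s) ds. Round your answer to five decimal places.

Δs = (8 − 4)/7 = 4/7.
Left endpoints: 4, 32/7, 36/7, 40/7, 44/7, 48/7, 52/7.
g(4) = 0.375, g(32/7) = 0.35, g(36/7) = 0.328125, g(40/7) = 21/68, g(44/7) = 7/24, g(48/7) = 21/76, g(52/7) = 0.2625.
Sum = Δs · [g(4) + g(32/7) + g(36/7) + ...].
Sum ≈ 1.25282.

1.25282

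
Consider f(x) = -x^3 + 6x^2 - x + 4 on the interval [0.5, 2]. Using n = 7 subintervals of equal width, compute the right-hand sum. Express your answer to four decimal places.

17.3227

Δx = (2 − 0.5)/7 = 3/14.
Right endpoints: 5/7, 13/14, 8/7, 19/14, 11/7, 25/14, 2.
f(5/7) = 2052/343, f(13/14) = 20427/2744, f(8/7) = 3156/343, f(19/14) = 30717/2744, f(11/7) = 4584/343, f(25/14) = 42951/2744, f(2) = 18.
Sum = Δx · [f(5/7) + f(13/14) + f(8/7) + ...].
Sum ≈ 17.3227.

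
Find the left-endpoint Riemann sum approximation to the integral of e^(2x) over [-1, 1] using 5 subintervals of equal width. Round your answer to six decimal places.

2.367516

Δx = (1 − (-1))/5 = 0.4.
Left endpoints: -1, -0.6, -0.2, 0.2, 0.6.
f(-1) ≈ 0.135335, f(-0.6) ≈ 0.301194, f(-0.2) ≈ 0.670320, f(0.2) ≈ 1.491825, f(0.6) ≈ 3.320117.
Sum = Δx · [f(-1) + f(-0.6) + f(-0.2) + f(0.2) + f(0.6)].
Sum ≈ 2.367516.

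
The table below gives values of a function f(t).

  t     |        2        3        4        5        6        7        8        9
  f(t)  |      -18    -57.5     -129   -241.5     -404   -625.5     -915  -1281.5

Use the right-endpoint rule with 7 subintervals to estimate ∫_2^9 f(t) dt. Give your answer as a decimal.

Δt = 1.
Sum = 1·[(-57.5) + (-129) + (-241.5) + (-404) + (-625.5) + (-915) + (-1281.5)] = -3654.

-3654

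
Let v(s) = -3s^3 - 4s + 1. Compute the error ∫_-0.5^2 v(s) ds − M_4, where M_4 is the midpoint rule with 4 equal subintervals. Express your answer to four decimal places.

-0.5493

Exact integral: ∫_-0.5^2 v(s) ds = -16.953125.
M_4 ≈ -16.403809.
Error ≈ -16.953125 − (-16.403809) ≈ -0.5493.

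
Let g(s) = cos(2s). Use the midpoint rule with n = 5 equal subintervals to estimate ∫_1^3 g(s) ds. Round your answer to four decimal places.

Δs = (3 − 1)/5 = 0.4.
Midpoints: 1.2, 1.6, 2, 2.4, 2.8.
g(1.2) ≈ -0.7374, g(1.6) ≈ -0.9983, g(2) ≈ -0.6536, g(2.4) ≈ 0.0875, g(2.8) ≈ 0.7756.
Sum = Δs · [g(1.2) + g(1.6) + g(2) + g(2.4) + g(2.8)].
Sum ≈ -0.6105.

-0.6105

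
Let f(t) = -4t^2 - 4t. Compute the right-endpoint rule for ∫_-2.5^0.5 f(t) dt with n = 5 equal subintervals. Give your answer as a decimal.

-6.12

Δt = (0.5 − (-2.5))/5 = 0.6.
Right endpoints: -1.9, -1.3, -0.7, -0.1, 0.5.
f(-1.9) = -6.84, f(-1.3) = -1.56, f(-0.7) = 0.84, f(-0.1) = 0.36, f(0.5) = -3.
Sum = Δt · [f(-1.9) + f(-1.3) + f(-0.7) + f(-0.1) + f(0.5)].
Sum = -6.12.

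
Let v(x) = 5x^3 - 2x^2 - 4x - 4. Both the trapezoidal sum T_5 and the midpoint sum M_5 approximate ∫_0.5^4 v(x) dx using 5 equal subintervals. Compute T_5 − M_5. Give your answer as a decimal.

13.6128125

T_5 = 240.91375.
M_5 = 227.3009375.
T_5 − M_5 = 13.6128125.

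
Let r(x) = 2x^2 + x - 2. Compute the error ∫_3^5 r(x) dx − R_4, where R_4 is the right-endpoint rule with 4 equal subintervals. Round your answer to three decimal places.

Exact integral: ∫_3^5 r(x) dx ≈ 69.33333.
R_4 = 78.
Error ≈ 69.33333 − 78 ≈ -8.667.

-8.667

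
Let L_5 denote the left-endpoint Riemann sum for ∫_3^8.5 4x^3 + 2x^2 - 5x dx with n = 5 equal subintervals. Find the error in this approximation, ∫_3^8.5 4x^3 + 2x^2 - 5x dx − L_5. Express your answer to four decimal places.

Exact integral: ∫_3^8.5 f(x) dx ≈ 5372.354167.
L_5 = 4104.98.
Error ≈ 5372.354167 − 4104.98 ≈ 1267.3742.

1267.3742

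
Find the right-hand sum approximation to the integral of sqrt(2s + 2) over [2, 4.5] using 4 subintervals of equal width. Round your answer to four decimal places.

7.5295

Δs = (4.5 − 2)/4 = 0.625.
Right endpoints: 2.625, 3.25, 3.875, 4.5.
f(2.625) ≈ 2.6926, f(3.25) ≈ 2.9155, f(3.875) ≈ 3.1225, f(4.5) ≈ 3.3166.
Sum = Δs · [f(2.625) + f(3.25) + f(3.875) + f(4.5)].
Sum ≈ 7.5295.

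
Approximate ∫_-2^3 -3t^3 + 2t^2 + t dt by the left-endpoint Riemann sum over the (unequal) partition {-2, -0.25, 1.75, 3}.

42.08984375

Subinterval widths: 1.75, 2, 1.25.
Left endpoints: -2, -0.25, 1.75.
f(-2) = 30, f(-0.25) = -0.078125, f(1.75) = -8.203125.
Sum = Σ Δt_i · f(t_i).
Sum = 42.08984375.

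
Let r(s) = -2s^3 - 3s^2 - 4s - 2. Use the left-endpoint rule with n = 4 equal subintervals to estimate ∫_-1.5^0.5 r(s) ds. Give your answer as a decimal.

Δs = (0.5 − (-1.5))/4 = 0.5.
Left endpoints: -1.5, -1, -0.5, 0.
r(-1.5) = 4, r(-1) = 1, r(-0.5) = -0.5, r(0) = -2.
Sum = Δs · [r(-1.5) + r(-1) + r(-0.5) + r(0)].
Sum = 1.25.

1.25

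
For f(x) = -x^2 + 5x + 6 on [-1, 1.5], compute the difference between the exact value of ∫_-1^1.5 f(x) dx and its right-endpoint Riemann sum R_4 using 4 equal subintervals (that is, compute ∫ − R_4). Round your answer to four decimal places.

-3.3529

Exact integral: ∫_-1^1.5 f(x) dx ≈ 16.666667.
R_4 = 20.01953125.
Error ≈ 16.666667 − 20.01953125 ≈ -3.3529.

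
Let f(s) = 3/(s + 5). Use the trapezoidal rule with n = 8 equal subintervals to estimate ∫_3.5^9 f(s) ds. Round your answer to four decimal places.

Δs = (9 − 3.5)/8 = 0.6875.
f(3.5) = 6/17, f(4.1875) = 16/49, f(4.875) = 24/79, f(5.5625) = 48/169, f(6.25) = 4/15, f(6.9375) = 48/191, f(7.625) = 24/101, f(8.3125) = 16/71, f(9) = 3/14.
T_8 = (Δs/2)·[f(s_0) + 2f(s_1) + ... + 2f(s_{7}) + f(s_8)].
Sum ≈ 1.4980.

1.4980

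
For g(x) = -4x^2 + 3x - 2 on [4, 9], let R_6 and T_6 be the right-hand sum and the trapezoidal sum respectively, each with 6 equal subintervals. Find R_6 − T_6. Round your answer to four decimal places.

-102.0833

R_6 ≈ -903.564815.
T_6 ≈ -801.481481.
R_6 − T_6 ≈ -102.0833.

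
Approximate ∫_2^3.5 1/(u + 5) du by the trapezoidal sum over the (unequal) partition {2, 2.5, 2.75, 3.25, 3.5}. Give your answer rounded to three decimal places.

Subinterval widths: 0.5, 0.25, 0.5, 0.25.
f(2) = 1/7, f(2.5) = 2/15, f(2.75) = 4/31, f(3.25) = 4/33, f(3.5) = 2/17.
On each subinterval the trapezoid contributes (Δu_i/2)·[f(u_{i-1}) + f(u_i)].
Sum ≈ 0.194.

0.194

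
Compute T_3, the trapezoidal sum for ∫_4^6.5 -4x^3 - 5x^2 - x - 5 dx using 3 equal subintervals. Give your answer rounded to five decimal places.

-1925.40509

Δx = (6.5 − 4)/3 = 5/6.
f(4) = -345, f(29/6) = -62455/108, f(17/3) = -24275/27, f(6.5) = -1321.25.
T_3 = (Δx/2)·[f(x_0) + 2f(x_1) + 2f(x_2) + f(x_3)].
Sum ≈ -1925.40509.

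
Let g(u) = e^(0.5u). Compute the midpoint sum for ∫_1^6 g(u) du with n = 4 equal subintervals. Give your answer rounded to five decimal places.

36.28024

Δu = (6 − 1)/4 = 1.25.
Midpoints: 1.625, 2.875, 4.125, 5.375.
g(1.625) ≈ 2.25353, g(2.875) ≈ 4.21016, g(4.125) ≈ 7.86561, g(5.375) ≈ 14.69489.
Sum = Δu · [g(1.625) + g(2.875) + g(4.125) + g(5.375)].
Sum ≈ 36.28024.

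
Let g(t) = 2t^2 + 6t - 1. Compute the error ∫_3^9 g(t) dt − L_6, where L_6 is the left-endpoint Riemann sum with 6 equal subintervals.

Exact integral: ∫_3^9 g(t) dt = 678.
L_6 = 590.
Error = 678 − 590 = 88.

88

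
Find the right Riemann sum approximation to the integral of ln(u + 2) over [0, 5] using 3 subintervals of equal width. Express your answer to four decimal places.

Δu = (5 − 0)/3 = 5/3.
Right endpoints: 5/3, 10/3, 5.
f(5/3) ≈ 1.2993, f(10/3) ≈ 1.6740, f(5) ≈ 1.9459.
Sum = Δu · [f(5/3) + f(10/3) + f(5)].
Sum ≈ 8.1986.

8.1986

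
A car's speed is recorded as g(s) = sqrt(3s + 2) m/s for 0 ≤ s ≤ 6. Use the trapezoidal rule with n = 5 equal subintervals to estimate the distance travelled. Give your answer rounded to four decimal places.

Δs = (6 − 0)/5 = 1.2.
g(0) ≈ 1.4142, g(1.2) ≈ 2.3664, g(2.4) ≈ 3.0332, g(3.6) ≈ 3.5777, g(4.8) ≈ 4.0497, g(6) ≈ 4.4721.
T_5 = (Δs/2)·[g(s_0) + 2g(s_1) + ... + 2g(s_{4}) + g(s_5)].
Sum ≈ 19.1642.

19.1642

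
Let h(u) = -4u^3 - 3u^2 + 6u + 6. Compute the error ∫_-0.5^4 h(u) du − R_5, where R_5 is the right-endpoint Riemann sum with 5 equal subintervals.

139.1175

Exact integral: ∫_-0.5^4 h(u) du = -245.8125.
R_5 = -384.93.
Error = -245.8125 − (-384.93) = 139.1175.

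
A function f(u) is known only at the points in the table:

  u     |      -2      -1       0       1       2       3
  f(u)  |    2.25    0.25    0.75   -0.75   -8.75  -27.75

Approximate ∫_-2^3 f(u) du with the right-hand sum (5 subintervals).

-36.25

Δu = 1.
Sum = 1·[0.25 + 0.75 + (-0.75) + (-8.75) + (-27.75)] = -36.25.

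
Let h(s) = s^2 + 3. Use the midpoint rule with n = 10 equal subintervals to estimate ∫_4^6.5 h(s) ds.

Δs = (6.5 − 4)/10 = 0.25.
Midpoints: 4.125, 4.375, 4.625, 4.875, 5.125, 5.375, 5.625, 5.875, 6.125, 6.375.
h(4.125) = 20.015625, h(4.375) = 22.140625, h(4.625) = 24.390625, h(4.875) = 26.765625, h(5.125) = 29.265625, h(5.375) = 31.890625, h(5.625) = 34.640625, h(5.875) = 37.515625, h(6.125) = 40.515625, h(6.375) = 43.640625.
Sum = Δs · [h(4.125) + h(4.375) + h(4.625) + ...].
Sum = 77.6953125.

77.6953125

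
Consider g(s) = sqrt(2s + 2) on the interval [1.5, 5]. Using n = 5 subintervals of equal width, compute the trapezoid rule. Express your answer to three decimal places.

10.123

Δs = (5 − 1.5)/5 = 0.7.
g(1.5) ≈ 2.236, g(2.2) ≈ 2.530, g(2.9) ≈ 2.793, g(3.6) ≈ 3.033, g(4.3) ≈ 3.256, g(5) ≈ 3.464.
T_5 = (Δs/2)·[g(s_0) + 2g(s_1) + ... + 2g(s_{4}) + g(s_5)].
Sum ≈ 10.123.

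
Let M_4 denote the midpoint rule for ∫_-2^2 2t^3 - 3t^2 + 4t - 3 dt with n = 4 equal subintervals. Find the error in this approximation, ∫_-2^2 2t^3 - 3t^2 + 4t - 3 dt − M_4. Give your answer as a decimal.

Exact integral: ∫_-2^2 f(t) dt = -28.
M_4 = -27.
Error = -28 − (-27) = -1.

-1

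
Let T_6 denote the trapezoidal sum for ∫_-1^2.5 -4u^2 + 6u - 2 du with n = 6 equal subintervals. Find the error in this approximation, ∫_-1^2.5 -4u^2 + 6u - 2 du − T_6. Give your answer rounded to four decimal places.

0.7940

Exact integral: ∫_-1^2.5 f(u) du ≈ -13.416667.
T_6 ≈ -14.210648.
Error ≈ -13.416667 − (-14.210648) ≈ 0.7940.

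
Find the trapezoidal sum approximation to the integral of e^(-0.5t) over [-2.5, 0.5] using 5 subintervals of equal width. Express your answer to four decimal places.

Δt = (0.5 − (-2.5))/5 = 0.6.
f(-2.5) ≈ 3.4903, f(-1.9) ≈ 2.5857, f(-1.3) ≈ 1.9155, f(-0.7) ≈ 1.4191, f(-0.1) ≈ 1.0513, f(0.5) ≈ 0.7788.
T_5 = (Δt/2)·[f(t_0) + 2f(t_1) + ... + 2f(t_{4}) + f(t_5)].
Sum ≈ 5.4637.

5.4637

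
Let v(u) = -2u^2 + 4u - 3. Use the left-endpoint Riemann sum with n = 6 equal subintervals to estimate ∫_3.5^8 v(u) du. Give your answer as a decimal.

-191.53125

Δu = (8 − 3.5)/6 = 0.75.
Left endpoints: 3.5, 4.25, 5, 5.75, 6.5, 7.25.
v(3.5) = -13.5, v(4.25) = -22.125, v(5) = -33, v(5.75) = -46.125, v(6.5) = -61.5, v(7.25) = -79.125.
Sum = Δu · [v(3.5) + v(4.25) + v(5) + ...].
Sum = -191.53125.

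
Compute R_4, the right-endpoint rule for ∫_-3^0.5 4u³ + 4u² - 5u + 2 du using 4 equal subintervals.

3.69140625

Δu = (0.5 − (-3))/4 = 0.875.
Right endpoints: -2.125, -1.25, -0.375, 0.5.
f(-2.125) = -7.6953125, f(-1.25) = 6.6875, f(-0.375) = 4.2265625, f(0.5) = 1.
Sum = Δu · [f(-2.125) + f(-1.25) + f(-0.375) + f(0.5)].
Sum = 3.69140625.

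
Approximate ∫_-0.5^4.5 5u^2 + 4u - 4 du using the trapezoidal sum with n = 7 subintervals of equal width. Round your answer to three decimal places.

Δu = (4.5 − (-0.5))/7 = 5/7.
f(-0.5) = -4.75, f(3/14) = -571/196, f(13/14) = 789/196, f(23/14) = 3149/196, f(33/14) = 6509/196, f(43/14) = 10869/196, f(53/14) = 16229/196, f(4.5) = 115.25.
T_7 = (Δu/2)·[f(u_0) + 2f(u_1) + ... + 2f(u_{6}) + f(u_7)].
Sum ≈ 174.209.

174.209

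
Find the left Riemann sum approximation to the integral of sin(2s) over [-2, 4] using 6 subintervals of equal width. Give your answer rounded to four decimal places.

-0.2794

Δs = (4 − (-2))/6 = 1.
Left endpoints: -2, -1, 0, 1, 2, 3.
f(-2) ≈ 0.7568, f(-1) ≈ -0.9093, f(0) ≈ 0.0000, f(1) ≈ 0.9093, f(2) ≈ -0.7568, f(3) ≈ -0.2794.
Sum = Δs · [f(-2) + f(-1) + f(0) + ...].
Sum ≈ -0.2794.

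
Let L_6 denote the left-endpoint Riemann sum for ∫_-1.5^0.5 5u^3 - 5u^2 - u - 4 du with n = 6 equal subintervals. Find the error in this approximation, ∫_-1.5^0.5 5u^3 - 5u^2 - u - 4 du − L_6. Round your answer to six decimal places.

4.712963

Exact integral: ∫_-1.5^0.5 f(u) du ≈ -19.08333333.
L_6 ≈ -23.79629630.
Error ≈ -19.08333333 − (-23.79629630) ≈ 4.712963.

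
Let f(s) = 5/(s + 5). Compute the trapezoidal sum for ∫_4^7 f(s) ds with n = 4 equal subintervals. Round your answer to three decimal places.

Δs = (7 − 4)/4 = 0.75.
f(4) = 5/9, f(4.75) = 20/39, f(5.5) = 10/21, f(6.25) = 4/9, f(7) = 5/12.
T_4 = (Δs/2)·[f(s_0) + 2f(s_1) + 2f(s_2) + 2f(s_3) + f(s_4)].
Sum ≈ 1.440.

1.440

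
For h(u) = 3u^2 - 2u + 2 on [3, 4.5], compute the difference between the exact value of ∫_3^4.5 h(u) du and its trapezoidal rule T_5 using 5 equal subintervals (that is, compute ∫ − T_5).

Exact integral: ∫_3^4.5 h(u) du = 55.875.
T_5 = 55.9425.
Error = 55.875 − 55.9425 = -0.0675.

-0.0675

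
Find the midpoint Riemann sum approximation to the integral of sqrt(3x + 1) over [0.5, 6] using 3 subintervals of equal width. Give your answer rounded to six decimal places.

17.602083

Δx = (6 − 0.5)/3 = 11/6.
Midpoints: 17/12, 3.25, 61/12.
f(17/12) ≈ 2.291288, f(3.25) ≈ 3.278719, f(61/12) ≈ 4.031129.
Sum = Δx · [f(17/12) + f(3.25) + f(61/12)].
Sum ≈ 17.602083.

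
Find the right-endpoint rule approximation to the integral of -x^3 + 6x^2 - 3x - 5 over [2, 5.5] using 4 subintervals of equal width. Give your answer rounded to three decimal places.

27.788

Δx = (5.5 − 2)/4 = 0.875.
Right endpoints: 2.875, 3.75, 4.625, 5.5.
f(2.875) = 6249/512, f(3.75) = 15.390625, f(4.625) = 5395/512, f(5.5) = -6.375.
Sum = Δx · [f(2.875) + f(3.75) + f(4.625) + f(5.5)].
Sum ≈ 27.788.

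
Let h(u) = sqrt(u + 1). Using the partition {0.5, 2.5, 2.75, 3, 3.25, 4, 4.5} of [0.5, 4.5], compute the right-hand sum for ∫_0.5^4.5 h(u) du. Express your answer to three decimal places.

Subinterval widths: 2, 0.25, 0.25, 0.25, 0.75, 0.5.
Right endpoints: 2.5, 2.75, 3, 3.25, 4, 4.5.
h(2.5) ≈ 1.871, h(2.75) ≈ 1.936, h(3) ≈ 2.000, h(3.25) ≈ 2.062, h(4) ≈ 2.236, h(4.5) ≈ 2.345.
Sum = Σ Δu_i · h(u_i).
Sum ≈ 8.091.

8.091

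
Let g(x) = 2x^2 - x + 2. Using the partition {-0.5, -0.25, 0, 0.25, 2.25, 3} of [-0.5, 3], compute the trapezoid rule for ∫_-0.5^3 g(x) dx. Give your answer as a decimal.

23.53125

Subinterval widths: 0.25, 0.25, 0.25, 2, 0.75.
g(-0.5) = 3, g(-0.25) = 2.375, g(0) = 2, g(0.25) = 1.875, g(2.25) = 9.875, g(3) = 17.
On each subinterval the trapezoid contributes (Δx_i/2)·[g(x_{i-1}) + g(x_i)].
Sum = 23.53125.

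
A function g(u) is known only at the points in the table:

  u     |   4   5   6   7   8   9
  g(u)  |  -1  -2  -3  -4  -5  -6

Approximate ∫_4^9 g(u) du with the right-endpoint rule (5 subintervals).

-20

Δu = 1.
Sum = 1·[(-2) + (-3) + (-4) + (-5) + (-6)] = -20.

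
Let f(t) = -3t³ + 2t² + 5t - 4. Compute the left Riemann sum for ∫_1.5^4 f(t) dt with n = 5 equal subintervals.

-90.3125

Δt = (4 − 1.5)/5 = 0.5.
Left endpoints: 1.5, 2, 2.5, 3, 3.5.
f(1.5) = -2.125, f(2) = -10, f(2.5) = -25.875, f(3) = -52, f(3.5) = -90.625.
Sum = Δt · [f(1.5) + f(2) + f(2.5) + f(3) + f(3.5)].
Sum = -90.3125.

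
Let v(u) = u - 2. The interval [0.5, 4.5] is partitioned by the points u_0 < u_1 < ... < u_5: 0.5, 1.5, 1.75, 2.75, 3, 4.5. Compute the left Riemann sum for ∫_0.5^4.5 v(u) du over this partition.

Subinterval widths: 1, 0.25, 1, 0.25, 1.5.
Left endpoints: 0.5, 1.5, 1.75, 2.75, 3.
v(0.5) = -1.5, v(1.5) = -0.5, v(1.75) = -0.25, v(2.75) = 0.75, v(3) = 1.
Sum = Σ Δu_i · v(u_i).
Sum = -0.1875.

-0.1875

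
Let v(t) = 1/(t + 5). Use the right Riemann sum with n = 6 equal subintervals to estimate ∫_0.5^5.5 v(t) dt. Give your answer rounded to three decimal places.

0.612

Δt = (5.5 − 0.5)/6 = 5/6.
Right endpoints: 4/3, 13/6, 3, 23/6, 14/3, 5.5.
v(4/3) = 3/19, v(13/6) = 6/43, v(3) = 0.125, v(23/6) = 6/53, v(14/3) = 3/29, v(5.5) = 2/21.
Sum = Δt · [v(4/3) + v(13/6) + v(3) + ...].
Sum ≈ 0.612.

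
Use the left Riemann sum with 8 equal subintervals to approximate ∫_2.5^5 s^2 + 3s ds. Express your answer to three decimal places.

Δs = (5 − 2.5)/8 = 0.3125.
Left endpoints: 2.5, 2.8125, 3.125, 3.4375, 3.75, 4.0625, 4.375, 4.6875.
f(2.5) = 13.75, f(2.8125) = 16.34765625, f(3.125) = 19.140625, f(3.4375) = 22.12890625, f(3.75) = 25.3125, f(4.0625) = 28.69140625, f(4.375) = 32.265625, f(4.6875) = 36.03515625.
Sum = Δs · [f(2.5) + f(2.8125) + f(3.125) + ...].
Sum ≈ 60.522.

60.522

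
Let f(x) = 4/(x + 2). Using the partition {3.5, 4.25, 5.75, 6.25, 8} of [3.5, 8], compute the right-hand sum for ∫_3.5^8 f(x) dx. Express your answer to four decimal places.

2.1966

Subinterval widths: 0.75, 1.5, 0.5, 1.75.
Right endpoints: 4.25, 5.75, 6.25, 8.
f(4.25) = 0.64, f(5.75) = 16/31, f(6.25) = 16/33, f(8) = 0.4.
Sum = Σ Δx_i · f(x_i).
Sum ≈ 2.1966.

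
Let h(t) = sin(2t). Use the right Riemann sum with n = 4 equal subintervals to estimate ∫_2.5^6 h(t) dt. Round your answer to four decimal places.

-0.0199

Δt = (6 − 2.5)/4 = 0.875.
Right endpoints: 3.375, 4.25, 5.125, 6.
h(3.375) ≈ 0.4500, h(4.25) ≈ 0.7985, h(5.125) ≈ -0.7347, h(6) ≈ -0.5366.
Sum = Δt · [h(3.375) + h(4.25) + h(5.125) + h(6)].
Sum ≈ -0.0199.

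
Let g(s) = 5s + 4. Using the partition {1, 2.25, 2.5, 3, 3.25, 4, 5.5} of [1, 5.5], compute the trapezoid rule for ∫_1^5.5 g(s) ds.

Subinterval widths: 1.25, 0.25, 0.5, 0.25, 0.75, 1.5.
g(1) = 9, g(2.25) = 15.25, g(2.5) = 16.5, g(3) = 19, g(3.25) = 20.25, g(4) = 24, g(5.5) = 31.5.
On each subinterval the trapezoid contributes (Δs_i/2)·[g(s_{i-1}) + g(s_i)].
Sum = 91.125.

91.125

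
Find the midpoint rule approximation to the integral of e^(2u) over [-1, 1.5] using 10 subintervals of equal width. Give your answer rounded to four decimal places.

9.8719

Δu = (1.5 − (-1))/10 = 0.25.
Midpoints: -0.875, -0.625, -0.375, -0.125, 0.125, 0.375, 0.625, 0.875, 1.125, 1.375.
f(-0.875) ≈ 0.1738, f(-0.625) ≈ 0.2865, f(-0.375) ≈ 0.4724, f(-0.125) ≈ 0.7788, f(0.125) ≈ 1.2840, f(0.375) ≈ 2.1170, f(0.625) ≈ 3.4903, f(0.875) ≈ 5.7546, f(1.125) ≈ 9.4877, f(1.375) ≈ 15.6426.
Sum = Δu · [f(-0.875) + f(-0.625) + f(-0.375) + ...].
Sum ≈ 9.8719.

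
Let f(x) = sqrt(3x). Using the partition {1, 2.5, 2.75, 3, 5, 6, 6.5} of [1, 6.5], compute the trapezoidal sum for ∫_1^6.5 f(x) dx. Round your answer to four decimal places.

Subinterval widths: 1.5, 0.25, 0.25, 2, 1, 0.5.
f(1) ≈ 1.7321, f(2.5) ≈ 2.7386, f(2.75) ≈ 2.8723, f(3) ≈ 3.0000, f(5) ≈ 3.8730, f(6) ≈ 4.2426, f(6.5) ≈ 4.4159.
On each subinterval the trapezoid contributes (Δx_i/2)·[f(x_{i-1}) + f(x_i)].
Sum ≈ 17.8838.

17.8838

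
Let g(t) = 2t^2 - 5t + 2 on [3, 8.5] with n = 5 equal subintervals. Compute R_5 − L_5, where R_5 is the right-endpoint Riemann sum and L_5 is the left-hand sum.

108.9

R_5 = 300.96.
L_5 = 192.06.
R_5 − L_5 = 108.9.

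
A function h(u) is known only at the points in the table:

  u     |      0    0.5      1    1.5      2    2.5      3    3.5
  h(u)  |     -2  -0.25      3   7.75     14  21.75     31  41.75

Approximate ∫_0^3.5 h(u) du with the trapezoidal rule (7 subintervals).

Δu = 0.5.
T_7 = (0.5/2)·[(-2) + 2·(-0.25) + 2·3 + 2·7.75 + 2·14 + 2·21.75 + 2·31 + 41.75] = 48.5625.

48.5625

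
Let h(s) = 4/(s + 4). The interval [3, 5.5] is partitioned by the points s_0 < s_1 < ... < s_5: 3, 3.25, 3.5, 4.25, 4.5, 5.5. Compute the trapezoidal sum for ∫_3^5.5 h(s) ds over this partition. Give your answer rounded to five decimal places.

1.22309

Subinterval widths: 0.25, 0.25, 0.75, 0.25, 1.
h(3) = 4/7, h(3.25) = 16/29, h(3.5) = 8/15, h(4.25) = 16/33, h(4.5) = 8/17, h(5.5) = 8/19.
On each subinterval the trapezoid contributes (Δs_i/2)·[h(s_{i-1}) + h(s_i)].
Sum ≈ 1.22309.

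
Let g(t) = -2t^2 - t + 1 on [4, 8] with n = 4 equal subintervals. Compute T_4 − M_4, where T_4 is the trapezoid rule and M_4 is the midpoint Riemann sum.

T_4 = -320.
M_4 = -318.
T_4 − M_4 = -2.

-2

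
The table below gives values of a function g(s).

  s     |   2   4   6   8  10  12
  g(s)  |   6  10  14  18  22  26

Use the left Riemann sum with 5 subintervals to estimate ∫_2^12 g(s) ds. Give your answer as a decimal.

Δs = 2.
Sum = 2·[6 + 10 + 14 + 18 + 22] = 140.

140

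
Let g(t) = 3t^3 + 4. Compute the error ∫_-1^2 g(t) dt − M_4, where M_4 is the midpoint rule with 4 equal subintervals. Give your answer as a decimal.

Exact integral: ∫_-1^2 g(t) dt = 23.25.
M_4 = 22.6171875.
Error = 23.25 − 22.6171875 = 0.6328125.

0.6328125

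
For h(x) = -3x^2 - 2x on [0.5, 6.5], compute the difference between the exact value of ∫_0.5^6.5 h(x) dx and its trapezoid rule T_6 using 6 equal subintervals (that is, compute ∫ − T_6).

3

Exact integral: ∫_0.5^6.5 h(x) dx = -316.5.
T_6 = -319.5.
Error = -316.5 − (-319.5) = 3.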